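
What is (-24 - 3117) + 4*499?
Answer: -1145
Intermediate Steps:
(-24 - 3117) + 4*499 = -3141 + 1996 = -1145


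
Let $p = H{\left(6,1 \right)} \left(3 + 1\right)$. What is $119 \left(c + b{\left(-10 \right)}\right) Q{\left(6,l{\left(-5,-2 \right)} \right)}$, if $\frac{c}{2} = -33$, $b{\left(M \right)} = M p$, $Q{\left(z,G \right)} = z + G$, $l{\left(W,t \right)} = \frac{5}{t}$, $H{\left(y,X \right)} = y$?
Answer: $-127449$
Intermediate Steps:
$p = 24$ ($p = 6 \left(3 + 1\right) = 6 \cdot 4 = 24$)
$Q{\left(z,G \right)} = G + z$
$b{\left(M \right)} = 24 M$ ($b{\left(M \right)} = M 24 = 24 M$)
$c = -66$ ($c = 2 \left(-33\right) = -66$)
$119 \left(c + b{\left(-10 \right)}\right) Q{\left(6,l{\left(-5,-2 \right)} \right)} = 119 \left(-66 + 24 \left(-10\right)\right) \left(\frac{5}{-2} + 6\right) = 119 \left(-66 - 240\right) \left(5 \left(- \frac{1}{2}\right) + 6\right) = 119 \left(-306\right) \left(- \frac{5}{2} + 6\right) = \left(-36414\right) \frac{7}{2} = -127449$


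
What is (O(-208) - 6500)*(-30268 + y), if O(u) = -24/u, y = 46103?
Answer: -2676067495/26 ≈ -1.0293e+8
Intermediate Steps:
(O(-208) - 6500)*(-30268 + y) = (-24/(-208) - 6500)*(-30268 + 46103) = (-24*(-1/208) - 6500)*15835 = (3/26 - 6500)*15835 = -168997/26*15835 = -2676067495/26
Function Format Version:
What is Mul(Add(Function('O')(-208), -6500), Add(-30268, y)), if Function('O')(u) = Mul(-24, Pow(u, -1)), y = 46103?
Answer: Rational(-2676067495, 26) ≈ -1.0293e+8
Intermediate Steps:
Mul(Add(Function('O')(-208), -6500), Add(-30268, y)) = Mul(Add(Mul(-24, Pow(-208, -1)), -6500), Add(-30268, 46103)) = Mul(Add(Mul(-24, Rational(-1, 208)), -6500), 15835) = Mul(Add(Rational(3, 26), -6500), 15835) = Mul(Rational(-168997, 26), 15835) = Rational(-2676067495, 26)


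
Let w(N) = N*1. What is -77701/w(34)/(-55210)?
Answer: 77701/1877140 ≈ 0.041393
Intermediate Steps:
w(N) = N
-77701/w(34)/(-55210) = -77701/34/(-55210) = -77701*1/34*(-1/55210) = -77701/34*(-1/55210) = 77701/1877140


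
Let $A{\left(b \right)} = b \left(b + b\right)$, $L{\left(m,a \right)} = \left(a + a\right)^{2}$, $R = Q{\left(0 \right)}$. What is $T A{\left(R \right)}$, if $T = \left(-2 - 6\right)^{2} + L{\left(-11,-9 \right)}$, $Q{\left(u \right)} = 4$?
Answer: $12416$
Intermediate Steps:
$R = 4$
$L{\left(m,a \right)} = 4 a^{2}$ ($L{\left(m,a \right)} = \left(2 a\right)^{2} = 4 a^{2}$)
$A{\left(b \right)} = 2 b^{2}$ ($A{\left(b \right)} = b 2 b = 2 b^{2}$)
$T = 388$ ($T = \left(-2 - 6\right)^{2} + 4 \left(-9\right)^{2} = \left(-8\right)^{2} + 4 \cdot 81 = 64 + 324 = 388$)
$T A{\left(R \right)} = 388 \cdot 2 \cdot 4^{2} = 388 \cdot 2 \cdot 16 = 388 \cdot 32 = 12416$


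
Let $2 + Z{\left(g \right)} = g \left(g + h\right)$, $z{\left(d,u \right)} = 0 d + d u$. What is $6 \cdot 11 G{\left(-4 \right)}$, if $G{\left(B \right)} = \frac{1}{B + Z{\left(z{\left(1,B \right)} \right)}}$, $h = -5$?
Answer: $\frac{11}{5} \approx 2.2$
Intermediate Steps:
$z{\left(d,u \right)} = d u$ ($z{\left(d,u \right)} = 0 + d u = d u$)
$Z{\left(g \right)} = -2 + g \left(-5 + g\right)$ ($Z{\left(g \right)} = -2 + g \left(g - 5\right) = -2 + g \left(-5 + g\right)$)
$G{\left(B \right)} = \frac{1}{-2 + B^{2} - 4 B}$ ($G{\left(B \right)} = \frac{1}{B - \left(2 - B^{2} + 5 \cdot 1 B\right)} = \frac{1}{B - \left(2 - B^{2} + 5 B\right)} = \frac{1}{-2 + B^{2} - 4 B}$)
$6 \cdot 11 G{\left(-4 \right)} = \frac{6 \cdot 11}{-2 + \left(-4\right)^{2} - -16} = \frac{66}{-2 + 16 + 16} = \frac{66}{30} = 66 \cdot \frac{1}{30} = \frac{11}{5}$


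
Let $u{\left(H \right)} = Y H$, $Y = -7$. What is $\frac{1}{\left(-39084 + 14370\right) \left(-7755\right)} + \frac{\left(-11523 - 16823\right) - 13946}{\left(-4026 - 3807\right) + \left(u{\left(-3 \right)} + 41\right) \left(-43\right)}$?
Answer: $\frac{8105560814939}{2012207577930} \approx 4.0282$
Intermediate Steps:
$u{\left(H \right)} = - 7 H$
$\frac{1}{\left(-39084 + 14370\right) \left(-7755\right)} + \frac{\left(-11523 - 16823\right) - 13946}{\left(-4026 - 3807\right) + \left(u{\left(-3 \right)} + 41\right) \left(-43\right)} = \frac{1}{\left(-39084 + 14370\right) \left(-7755\right)} + \frac{\left(-11523 - 16823\right) - 13946}{\left(-4026 - 3807\right) + \left(\left(-7\right) \left(-3\right) + 41\right) \left(-43\right)} = \frac{1}{-24714} \left(- \frac{1}{7755}\right) + \frac{-28346 - 13946}{-7833 + \left(21 + 41\right) \left(-43\right)} = \left(- \frac{1}{24714}\right) \left(- \frac{1}{7755}\right) - \frac{42292}{-7833 + 62 \left(-43\right)} = \frac{1}{191657070} - \frac{42292}{-7833 - 2666} = \frac{1}{191657070} - \frac{42292}{-10499} = \frac{1}{191657070} - - \frac{42292}{10499} = \frac{1}{191657070} + \frac{42292}{10499} = \frac{8105560814939}{2012207577930}$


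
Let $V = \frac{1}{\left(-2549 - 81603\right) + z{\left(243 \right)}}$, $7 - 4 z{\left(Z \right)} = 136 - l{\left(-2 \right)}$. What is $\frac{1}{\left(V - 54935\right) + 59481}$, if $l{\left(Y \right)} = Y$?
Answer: $\frac{336739}{1530815490} \approx 0.00021997$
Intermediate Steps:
$z{\left(Z \right)} = - \frac{131}{4}$ ($z{\left(Z \right)} = \frac{7}{4} - \frac{136 - -2}{4} = \frac{7}{4} - \frac{136 + 2}{4} = \frac{7}{4} - \frac{69}{2} = - \frac{131}{4}$)
$V = - \frac{4}{336739}$ ($V = \frac{1}{\left(-2549 - 81603\right) - \frac{131}{4}} = \frac{1}{-84152 - \frac{131}{4}} = \frac{1}{- \frac{336739}{4}} = - \frac{4}{336739} \approx -1.1879 \cdot 10^{-5}$)
$\frac{1}{\left(V - 54935\right) + 59481} = \frac{1}{\left(- \frac{4}{336739} - 54935\right) + 59481} = \frac{1}{- \frac{18498756969}{336739} + 59481} = \frac{1}{\frac{1530815490}{336739}} = \frac{336739}{1530815490}$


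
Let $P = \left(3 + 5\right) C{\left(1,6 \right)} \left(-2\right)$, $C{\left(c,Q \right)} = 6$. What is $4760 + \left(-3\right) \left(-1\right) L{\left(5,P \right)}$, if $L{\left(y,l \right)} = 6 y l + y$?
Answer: $-3865$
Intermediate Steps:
$P = -96$ ($P = \left(3 + 5\right) 6 \left(-2\right) = 8 \cdot 6 \left(-2\right) = 48 \left(-2\right) = -96$)
$L{\left(y,l \right)} = y + 6 l y$ ($L{\left(y,l \right)} = 6 l y + y = y + 6 l y$)
$4760 + \left(-3\right) \left(-1\right) L{\left(5,P \right)} = 4760 + \left(-3\right) \left(-1\right) 5 \left(1 + 6 \left(-96\right)\right) = 4760 + 3 \cdot 5 \left(1 - 576\right) = 4760 + 3 \cdot 5 \left(-575\right) = 4760 + 3 \left(-2875\right) = 4760 - 8625 = -3865$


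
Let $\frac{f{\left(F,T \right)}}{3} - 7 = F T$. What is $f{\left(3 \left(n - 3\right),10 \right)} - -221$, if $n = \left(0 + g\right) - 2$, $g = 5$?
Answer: $242$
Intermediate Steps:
$n = 3$ ($n = \left(0 + 5\right) - 2 = 5 - 2 = 3$)
$f{\left(F,T \right)} = 21 + 3 F T$
$f{\left(3 \left(n - 3\right),10 \right)} - -221 = \left(21 + 3 \cdot 3 \left(3 - 3\right) 10\right) - -221 = \left(21 + 3 \cdot 3 \cdot 0 \cdot 10\right) + 221 = \left(21 + 3 \cdot 0 \cdot 10\right) + 221 = \left(21 + 0\right) + 221 = 21 + 221 = 242$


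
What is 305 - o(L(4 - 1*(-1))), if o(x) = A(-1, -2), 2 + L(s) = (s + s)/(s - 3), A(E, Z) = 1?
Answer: 304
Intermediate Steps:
L(s) = -2 + 2*s/(-3 + s) (L(s) = -2 + (s + s)/(s - 3) = -2 + (2*s)/(-3 + s) = -2 + 2*s/(-3 + s))
o(x) = 1
305 - o(L(4 - 1*(-1))) = 305 - 1*1 = 305 - 1 = 304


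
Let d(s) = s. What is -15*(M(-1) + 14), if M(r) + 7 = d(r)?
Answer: -90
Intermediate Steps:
M(r) = -7 + r
-15*(M(-1) + 14) = -15*((-7 - 1) + 14) = -15*(-8 + 14) = -15*6 = -90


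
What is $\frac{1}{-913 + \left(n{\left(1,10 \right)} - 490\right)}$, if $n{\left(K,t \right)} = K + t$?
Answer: $- \frac{1}{1392} \approx -0.00071839$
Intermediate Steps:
$\frac{1}{-913 + \left(n{\left(1,10 \right)} - 490\right)} = \frac{1}{-913 + \left(\left(1 + 10\right) - 490\right)} = \frac{1}{-913 + \left(11 - 490\right)} = \frac{1}{-913 - 479} = \frac{1}{-1392} = - \frac{1}{1392}$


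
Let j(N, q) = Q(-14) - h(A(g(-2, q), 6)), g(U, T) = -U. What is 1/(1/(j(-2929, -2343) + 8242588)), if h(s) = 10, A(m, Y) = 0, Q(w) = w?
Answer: 8242564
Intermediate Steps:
j(N, q) = -24 (j(N, q) = -14 - 1*10 = -14 - 10 = -24)
1/(1/(j(-2929, -2343) + 8242588)) = 1/(1/(-24 + 8242588)) = 1/(1/8242564) = 8242564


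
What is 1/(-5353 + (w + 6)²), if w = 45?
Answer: -1/2752 ≈ -0.00036337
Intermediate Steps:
1/(-5353 + (w + 6)²) = 1/(-5353 + (45 + 6)²) = 1/(-5353 + 51²) = 1/(-5353 + 2601) = 1/(-2752) = -1/2752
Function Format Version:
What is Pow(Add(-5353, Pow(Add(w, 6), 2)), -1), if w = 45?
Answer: Rational(-1, 2752) ≈ -0.00036337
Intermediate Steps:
Pow(Add(-5353, Pow(Add(w, 6), 2)), -1) = Pow(Add(-5353, Pow(Add(45, 6), 2)), -1) = Pow(Add(-5353, Pow(51, 2)), -1) = Pow(Add(-5353, 2601), -1) = Pow(-2752, -1) = Rational(-1, 2752)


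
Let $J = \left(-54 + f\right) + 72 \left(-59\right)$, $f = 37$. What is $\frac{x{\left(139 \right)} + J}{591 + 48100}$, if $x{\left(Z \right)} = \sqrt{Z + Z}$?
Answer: $- \frac{4265}{48691} + \frac{\sqrt{278}}{48691} \approx -0.087251$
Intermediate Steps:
$x{\left(Z \right)} = \sqrt{2} \sqrt{Z}$ ($x{\left(Z \right)} = \sqrt{2 Z} = \sqrt{2} \sqrt{Z}$)
$J = -4265$ ($J = \left(-54 + 37\right) + 72 \left(-59\right) = -17 - 4248 = -4265$)
$\frac{x{\left(139 \right)} + J}{591 + 48100} = \frac{\sqrt{2} \sqrt{139} - 4265}{591 + 48100} = \frac{\sqrt{278} - 4265}{48691} = \left(-4265 + \sqrt{278}\right) \frac{1}{48691} = - \frac{4265}{48691} + \frac{\sqrt{278}}{48691}$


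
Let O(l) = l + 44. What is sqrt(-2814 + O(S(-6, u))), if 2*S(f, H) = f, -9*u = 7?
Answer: I*sqrt(2773) ≈ 52.659*I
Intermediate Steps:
u = -7/9 (u = -1/9*7 = -7/9 ≈ -0.77778)
S(f, H) = f/2
O(l) = 44 + l
sqrt(-2814 + O(S(-6, u))) = sqrt(-2814 + (44 + (1/2)*(-6))) = sqrt(-2814 + (44 - 3)) = sqrt(-2814 + 41) = sqrt(-2773) = I*sqrt(2773)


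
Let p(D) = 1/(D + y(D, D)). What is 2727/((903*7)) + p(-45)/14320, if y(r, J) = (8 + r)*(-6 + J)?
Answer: 23977095067/55577266080 ≈ 0.43142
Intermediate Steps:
y(r, J) = (-6 + J)*(8 + r)
p(D) = 1/(-48 + D**2 + 3*D) (p(D) = 1/(D + (-48 - 6*D + 8*D + D*D)) = 1/(D + (-48 - 6*D + 8*D + D**2)) = 1/(D + (-48 + D**2 + 2*D)) = 1/(-48 + D**2 + 3*D))
2727/((903*7)) + p(-45)/14320 = 2727/((903*7)) + 1/((-48 + (-45)**2 + 3*(-45))*14320) = 2727/6321 + (1/14320)/(-48 + 2025 - 135) = 2727*(1/6321) + (1/14320)/1842 = 909/2107 + (1/1842)*(1/14320) = 909/2107 + 1/26377440 = 23977095067/55577266080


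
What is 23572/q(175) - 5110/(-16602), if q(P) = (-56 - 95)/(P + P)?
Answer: -68484524395/1253451 ≈ -54637.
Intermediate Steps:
q(P) = -151/(2*P) (q(P) = -151*1/(2*P) = -151/(2*P))
23572/q(175) - 5110/(-16602) = 23572/((-151/2/175)) - 5110/(-16602) = 23572/((-151/2*1/175)) - 5110*(-1/16602) = 23572/(-151/350) + 2555/8301 = 23572*(-350/151) + 2555/8301 = -8250200/151 + 2555/8301 = -68484524395/1253451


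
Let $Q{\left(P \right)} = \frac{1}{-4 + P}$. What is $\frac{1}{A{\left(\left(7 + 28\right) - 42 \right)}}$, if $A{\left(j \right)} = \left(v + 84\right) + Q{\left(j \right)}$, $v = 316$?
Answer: $\frac{11}{4399} \approx 0.0025006$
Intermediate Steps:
$A{\left(j \right)} = 400 + \frac{1}{-4 + j}$ ($A{\left(j \right)} = \left(316 + 84\right) + \frac{1}{-4 + j} = 400 + \frac{1}{-4 + j}$)
$\frac{1}{A{\left(\left(7 + 28\right) - 42 \right)}} = \frac{1}{\frac{1}{-4 + \left(\left(7 + 28\right) - 42\right)} \left(-1599 + 400 \left(\left(7 + 28\right) - 42\right)\right)} = \frac{1}{\frac{1}{-4 + \left(35 - 42\right)} \left(-1599 + 400 \left(35 - 42\right)\right)} = \frac{1}{\frac{1}{-4 - 7} \left(-1599 + 400 \left(-7\right)\right)} = \frac{1}{\frac{1}{-11} \left(-1599 - 2800\right)} = \frac{1}{\left(- \frac{1}{11}\right) \left(-4399\right)} = \frac{1}{\frac{4399}{11}} = \frac{11}{4399}$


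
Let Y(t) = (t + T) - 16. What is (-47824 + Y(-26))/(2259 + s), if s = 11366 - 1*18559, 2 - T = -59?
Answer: 47805/4934 ≈ 9.6889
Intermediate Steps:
T = 61 (T = 2 - 1*(-59) = 2 + 59 = 61)
s = -7193 (s = 11366 - 18559 = -7193)
Y(t) = 45 + t (Y(t) = (t + 61) - 16 = (61 + t) - 16 = 45 + t)
(-47824 + Y(-26))/(2259 + s) = (-47824 + (45 - 26))/(2259 - 7193) = (-47824 + 19)/(-4934) = -47805*(-1/4934) = 47805/4934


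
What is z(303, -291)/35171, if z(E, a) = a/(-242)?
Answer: 291/8511382 ≈ 3.4189e-5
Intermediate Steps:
z(E, a) = -a/242 (z(E, a) = a*(-1/242) = -a/242)
z(303, -291)/35171 = -1/242*(-291)/35171 = (291/242)*(1/35171) = 291/8511382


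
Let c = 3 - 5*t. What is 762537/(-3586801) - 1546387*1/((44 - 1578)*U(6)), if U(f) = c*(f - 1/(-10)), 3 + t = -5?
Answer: 26198808989318/7216073310641 ≈ 3.6306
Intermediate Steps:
t = -8 (t = -3 - 5 = -8)
c = 43 (c = 3 - 5*(-8) = 3 + 40 = 43)
U(f) = 43/10 + 43*f (U(f) = 43*(f - 1/(-10)) = 43*(f - 1*(-⅒)) = 43*(f + ⅒) = 43*(⅒ + f) = 43/10 + 43*f)
762537/(-3586801) - 1546387*1/((44 - 1578)*U(6)) = 762537/(-3586801) - 1546387*1/((44 - 1578)*(43/10 + 43*6)) = 762537*(-1/3586801) - 1546387*(-1/(1534*(43/10 + 258))) = -762537/3586801 - 1546387/((-1534*2623/10)) = -762537/3586801 - 1546387/(-2011841/5) = -762537/3586801 - 1546387*(-5/2011841) = -762537/3586801 + 7731935/2011841 = 26198808989318/7216073310641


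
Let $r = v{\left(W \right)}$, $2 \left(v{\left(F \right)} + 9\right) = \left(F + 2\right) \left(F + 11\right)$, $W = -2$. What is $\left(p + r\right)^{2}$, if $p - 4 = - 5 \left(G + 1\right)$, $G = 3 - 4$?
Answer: $25$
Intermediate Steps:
$v{\left(F \right)} = -9 + \frac{\left(2 + F\right) \left(11 + F\right)}{2}$ ($v{\left(F \right)} = -9 + \frac{\left(F + 2\right) \left(F + 11\right)}{2} = -9 + \frac{\left(2 + F\right) \left(11 + F\right)}{2}$)
$G = -1$ ($G = 3 - 4 = -1$)
$r = -9$ ($r = 2 + \frac{\left(-2\right)^{2}}{2} + \frac{13}{2} \left(-2\right) = 2 + \frac{1}{2} \cdot 4 - 13 = 2 + 2 - 13 = -9$)
$p = 4$ ($p = 4 - 5 \left(-1 + 1\right) = 4 - 0 = 4 + 0 = 4$)
$\left(p + r\right)^{2} = \left(4 - 9\right)^{2} = \left(-5\right)^{2} = 25$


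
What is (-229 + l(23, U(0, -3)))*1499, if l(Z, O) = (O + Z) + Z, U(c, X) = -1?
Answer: -275816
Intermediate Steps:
l(Z, O) = O + 2*Z
(-229 + l(23, U(0, -3)))*1499 = (-229 + (-1 + 2*23))*1499 = (-229 + (-1 + 46))*1499 = (-229 + 45)*1499 = -184*1499 = -275816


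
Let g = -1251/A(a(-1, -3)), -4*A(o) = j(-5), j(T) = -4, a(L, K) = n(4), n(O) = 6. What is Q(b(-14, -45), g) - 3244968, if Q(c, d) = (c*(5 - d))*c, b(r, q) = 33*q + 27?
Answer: 2666714616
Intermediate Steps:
a(L, K) = 6
b(r, q) = 27 + 33*q
A(o) = 1 (A(o) = -¼*(-4) = 1)
g = -1251 (g = -1251/1 = -1251*1 = -1251)
Q(c, d) = c²*(5 - d)
Q(b(-14, -45), g) - 3244968 = (27 + 33*(-45))²*(5 - 1*(-1251)) - 3244968 = (27 - 1485)²*(5 + 1251) - 3244968 = (-1458)²*1256 - 3244968 = 2125764*1256 - 3244968 = 2669959584 - 3244968 = 2666714616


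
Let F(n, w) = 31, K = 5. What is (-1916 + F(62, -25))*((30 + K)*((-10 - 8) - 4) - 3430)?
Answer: 7917000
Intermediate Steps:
(-1916 + F(62, -25))*((30 + K)*((-10 - 8) - 4) - 3430) = (-1916 + 31)*((30 + 5)*((-10 - 8) - 4) - 3430) = -1885*(35*(-18 - 4) - 3430) = -1885*(35*(-22) - 3430) = -1885*(-770 - 3430) = -1885*(-4200) = 7917000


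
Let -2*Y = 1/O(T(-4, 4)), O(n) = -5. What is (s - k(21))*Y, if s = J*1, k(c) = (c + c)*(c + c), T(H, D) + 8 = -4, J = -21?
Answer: -357/2 ≈ -178.50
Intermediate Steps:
T(H, D) = -12 (T(H, D) = -8 - 4 = -12)
k(c) = 4*c² (k(c) = (2*c)*(2*c) = 4*c²)
s = -21 (s = -21*1 = -21)
Y = ⅒ (Y = -½/(-5) = -½*(-⅕) = ⅒ ≈ 0.10000)
(s - k(21))*Y = (-21 - 4*21²)*(⅒) = (-21 - 4*441)*(⅒) = (-21 - 1*1764)*(⅒) = (-21 - 1764)*(⅒) = -1785*⅒ = -357/2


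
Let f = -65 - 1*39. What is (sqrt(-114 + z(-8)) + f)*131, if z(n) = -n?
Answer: -13624 + 131*I*sqrt(106) ≈ -13624.0 + 1348.7*I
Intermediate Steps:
f = -104 (f = -65 - 39 = -104)
(sqrt(-114 + z(-8)) + f)*131 = (sqrt(-114 - 1*(-8)) - 104)*131 = (sqrt(-114 + 8) - 104)*131 = (sqrt(-106) - 104)*131 = (I*sqrt(106) - 104)*131 = (-104 + I*sqrt(106))*131 = -13624 + 131*I*sqrt(106)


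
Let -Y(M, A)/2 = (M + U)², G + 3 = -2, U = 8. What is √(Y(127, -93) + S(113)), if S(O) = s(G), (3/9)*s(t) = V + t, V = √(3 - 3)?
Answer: I*√36465 ≈ 190.96*I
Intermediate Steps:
V = 0 (V = √0 = 0)
G = -5 (G = -3 - 2 = -5)
Y(M, A) = -2*(8 + M)² (Y(M, A) = -2*(M + 8)² = -2*(8 + M)²)
s(t) = 3*t (s(t) = 3*(0 + t) = 3*t)
S(O) = -15 (S(O) = 3*(-5) = -15)
√(Y(127, -93) + S(113)) = √(-2*(8 + 127)² - 15) = √(-2*135² - 15) = √(-2*18225 - 15) = √(-36450 - 15) = √(-36465) = I*√36465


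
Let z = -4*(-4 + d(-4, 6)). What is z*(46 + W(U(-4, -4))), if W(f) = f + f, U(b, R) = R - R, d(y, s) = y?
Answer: 1472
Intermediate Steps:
U(b, R) = 0
W(f) = 2*f
z = 32 (z = -4*(-4 - 4) = -4*(-8) = 32)
z*(46 + W(U(-4, -4))) = 32*(46 + 2*0) = 32*(46 + 0) = 32*46 = 1472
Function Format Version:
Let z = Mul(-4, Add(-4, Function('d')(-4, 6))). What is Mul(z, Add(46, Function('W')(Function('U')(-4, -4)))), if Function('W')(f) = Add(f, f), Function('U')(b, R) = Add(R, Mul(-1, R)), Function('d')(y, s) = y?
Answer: 1472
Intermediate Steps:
Function('U')(b, R) = 0
Function('W')(f) = Mul(2, f)
z = 32 (z = Mul(-4, Add(-4, -4)) = Mul(-4, -8) = 32)
Mul(z, Add(46, Function('W')(Function('U')(-4, -4)))) = Mul(32, Add(46, Mul(2, 0))) = Mul(32, Add(46, 0)) = Mul(32, 46) = 1472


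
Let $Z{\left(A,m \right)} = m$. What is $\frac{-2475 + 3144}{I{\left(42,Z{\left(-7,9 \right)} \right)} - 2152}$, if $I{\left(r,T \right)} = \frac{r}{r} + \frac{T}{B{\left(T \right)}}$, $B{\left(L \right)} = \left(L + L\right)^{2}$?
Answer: $- \frac{24084}{77435} \approx -0.31102$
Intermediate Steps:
$B{\left(L \right)} = 4 L^{2}$ ($B{\left(L \right)} = \left(2 L\right)^{2} = 4 L^{2}$)
$I{\left(r,T \right)} = 1 + \frac{1}{4 T}$ ($I{\left(r,T \right)} = \frac{r}{r} + \frac{T}{4 T^{2}} = 1 + T \frac{1}{4 T^{2}} = 1 + \frac{1}{4 T}$)
$\frac{-2475 + 3144}{I{\left(42,Z{\left(-7,9 \right)} \right)} - 2152} = \frac{-2475 + 3144}{\frac{\frac{1}{4} + 9}{9} - 2152} = \frac{669}{\frac{1}{9} \cdot \frac{37}{4} - 2152} = \frac{669}{\frac{37}{36} - 2152} = \frac{669}{- \frac{77435}{36}} = 669 \left(- \frac{36}{77435}\right) = - \frac{24084}{77435}$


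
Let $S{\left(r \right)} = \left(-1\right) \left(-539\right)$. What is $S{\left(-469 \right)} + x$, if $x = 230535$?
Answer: $231074$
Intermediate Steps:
$S{\left(r \right)} = 539$
$S{\left(-469 \right)} + x = 539 + 230535 = 231074$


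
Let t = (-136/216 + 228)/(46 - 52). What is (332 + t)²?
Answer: 2270046025/26244 ≈ 86498.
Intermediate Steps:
t = -6139/162 (t = (-136*1/216 + 228)/(-6) = (-17/27 + 228)*(-⅙) = (6139/27)*(-⅙) = -6139/162 ≈ -37.895)
(332 + t)² = (332 - 6139/162)² = (47645/162)² = 2270046025/26244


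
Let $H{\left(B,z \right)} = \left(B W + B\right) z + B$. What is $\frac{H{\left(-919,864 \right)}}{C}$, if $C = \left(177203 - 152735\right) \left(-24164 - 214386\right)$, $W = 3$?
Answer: $\frac{3176983}{5836841400} \approx 0.0005443$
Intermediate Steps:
$C = -5836841400$ ($C = 24468 \left(-238550\right) = -5836841400$)
$H{\left(B,z \right)} = B + 4 B z$ ($H{\left(B,z \right)} = \left(B 3 + B\right) z + B = \left(3 B + B\right) z + B = 4 B z + B = B + 4 B z$)
$\frac{H{\left(-919,864 \right)}}{C} = \frac{\left(-919\right) \left(1 + 4 \cdot 864\right)}{-5836841400} = - 919 \left(1 + 3456\right) \left(- \frac{1}{5836841400}\right) = \left(-919\right) 3457 \left(- \frac{1}{5836841400}\right) = \left(-3176983\right) \left(- \frac{1}{5836841400}\right) = \frac{3176983}{5836841400}$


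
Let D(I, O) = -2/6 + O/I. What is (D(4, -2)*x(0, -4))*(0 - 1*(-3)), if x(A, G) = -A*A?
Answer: 0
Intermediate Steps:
D(I, O) = -⅓ + O/I (D(I, O) = -2*⅙ + O/I = -⅓ + O/I)
x(A, G) = -A²
(D(4, -2)*x(0, -4))*(0 - 1*(-3)) = (((-2 - ⅓*4)/4)*(-1*0²))*(0 - 1*(-3)) = (((-2 - 4/3)/4)*(-1*0))*(0 + 3) = (((¼)*(-10/3))*0)*3 = -⅚*0*3 = 0*3 = 0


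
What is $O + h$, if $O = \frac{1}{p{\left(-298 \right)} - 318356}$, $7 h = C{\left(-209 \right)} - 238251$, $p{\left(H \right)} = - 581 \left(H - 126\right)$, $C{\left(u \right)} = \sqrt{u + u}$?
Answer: $- \frac{17156931019}{504084} + \frac{i \sqrt{418}}{7} \approx -34036.0 + 2.9207 i$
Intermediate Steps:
$C{\left(u \right)} = \sqrt{2} \sqrt{u}$ ($C{\left(u \right)} = \sqrt{2 u} = \sqrt{2} \sqrt{u}$)
$p{\left(H \right)} = 73206 - 581 H$ ($p{\left(H \right)} = - 581 \left(-126 + H\right) = 73206 - 581 H$)
$h = - \frac{238251}{7} + \frac{i \sqrt{418}}{7}$ ($h = \frac{\sqrt{2} \sqrt{-209} - 238251}{7} = \frac{\sqrt{2} i \sqrt{209} - 238251}{7} = \frac{i \sqrt{418} - 238251}{7} = \frac{-238251 + i \sqrt{418}}{7} = - \frac{238251}{7} + \frac{i \sqrt{418}}{7} \approx -34036.0 + 2.9207 i$)
$O = - \frac{1}{72012}$ ($O = \frac{1}{\left(73206 - -173138\right) - 318356} = \frac{1}{\left(73206 + 173138\right) - 318356} = \frac{1}{246344 - 318356} = \frac{1}{-72012} = - \frac{1}{72012} \approx -1.3887 \cdot 10^{-5}$)
$O + h = - \frac{1}{72012} - \left(\frac{238251}{7} - \frac{i \sqrt{418}}{7}\right) = - \frac{17156931019}{504084} + \frac{i \sqrt{418}}{7}$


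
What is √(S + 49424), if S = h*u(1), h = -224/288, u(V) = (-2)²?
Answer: 2*√111197/3 ≈ 222.31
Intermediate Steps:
u(V) = 4
h = -7/9 (h = -224*1/288 = -7/9 ≈ -0.77778)
S = -28/9 (S = -7/9*4 = -28/9 ≈ -3.1111)
√(S + 49424) = √(-28/9 + 49424) = √(444788/9) = 2*√111197/3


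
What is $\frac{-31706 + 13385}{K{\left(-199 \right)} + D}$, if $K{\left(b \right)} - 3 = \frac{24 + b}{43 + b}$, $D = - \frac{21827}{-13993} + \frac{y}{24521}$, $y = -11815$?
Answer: $- \frac{20013668615772}{5680222739} \approx -3523.4$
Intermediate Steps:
$D = \frac{7548828}{7002497}$ ($D = - \frac{21827}{-13993} - \frac{11815}{24521} = \left(-21827\right) \left(- \frac{1}{13993}\right) - \frac{11815}{24521} = \frac{21827}{13993} - \frac{11815}{24521} = \frac{7548828}{7002497} \approx 1.078$)
$K{\left(b \right)} = 3 + \frac{24 + b}{43 + b}$
$\frac{-31706 + 13385}{K{\left(-199 \right)} + D} = \frac{-31706 + 13385}{\frac{153 + 4 \left(-199\right)}{43 - 199} + \frac{7548828}{7002497}} = - \frac{18321}{\frac{153 - 796}{-156} + \frac{7548828}{7002497}} = - \frac{18321}{\left(- \frac{1}{156}\right) \left(-643\right) + \frac{7548828}{7002497}} = - \frac{18321}{\frac{643}{156} + \frac{7548828}{7002497}} = - \frac{18321}{\frac{5680222739}{1092389532}} = \left(-18321\right) \frac{1092389532}{5680222739} = - \frac{20013668615772}{5680222739}$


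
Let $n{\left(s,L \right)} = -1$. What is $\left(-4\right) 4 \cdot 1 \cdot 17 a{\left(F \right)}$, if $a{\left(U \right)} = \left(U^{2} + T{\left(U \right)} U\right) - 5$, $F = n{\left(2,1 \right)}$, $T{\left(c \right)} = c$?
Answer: $816$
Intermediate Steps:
$F = -1$
$a{\left(U \right)} = -5 + 2 U^{2}$ ($a{\left(U \right)} = \left(U^{2} + U U\right) - 5 = \left(U^{2} + U^{2}\right) - 5 = 2 U^{2} - 5 = -5 + 2 U^{2}$)
$\left(-4\right) 4 \cdot 1 \cdot 17 a{\left(F \right)} = \left(-4\right) 4 \cdot 1 \cdot 17 \left(-5 + 2 \left(-1\right)^{2}\right) = \left(-16\right) 1 \cdot 17 \left(-5 + 2 \cdot 1\right) = \left(-16\right) 17 \left(-5 + 2\right) = \left(-272\right) \left(-3\right) = 816$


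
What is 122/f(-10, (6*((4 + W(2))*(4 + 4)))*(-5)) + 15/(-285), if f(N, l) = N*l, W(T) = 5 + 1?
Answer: -10841/228000 ≈ -0.047548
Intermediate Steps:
W(T) = 6
122/f(-10, (6*((4 + W(2))*(4 + 4)))*(-5)) + 15/(-285) = 122/((-10*6*((4 + 6)*(4 + 4))*(-5))) + 15/(-285) = 122/((-10*6*(10*8)*(-5))) + 15*(-1/285) = 122/((-10*6*80*(-5))) - 1/19 = 122/((-4800*(-5))) - 1/19 = 122/((-10*(-2400))) - 1/19 = 122/24000 - 1/19 = 122*(1/24000) - 1/19 = 61/12000 - 1/19 = -10841/228000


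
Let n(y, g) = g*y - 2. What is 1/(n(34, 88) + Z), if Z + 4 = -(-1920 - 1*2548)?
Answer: 1/7454 ≈ 0.00013416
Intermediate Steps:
n(y, g) = -2 + g*y
Z = 4464 (Z = -4 - (-1920 - 1*2548) = -4 - (-1920 - 2548) = -4 - 1*(-4468) = -4 + 4468 = 4464)
1/(n(34, 88) + Z) = 1/((-2 + 88*34) + 4464) = 1/((-2 + 2992) + 4464) = 1/(2990 + 4464) = 1/7454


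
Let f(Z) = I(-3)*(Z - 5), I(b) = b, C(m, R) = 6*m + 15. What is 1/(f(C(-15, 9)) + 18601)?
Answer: 1/18841 ≈ 5.3076e-5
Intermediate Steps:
C(m, R) = 15 + 6*m
f(Z) = 15 - 3*Z (f(Z) = -3*(Z - 5) = -3*(-5 + Z) = 15 - 3*Z)
1/(f(C(-15, 9)) + 18601) = 1/((15 - 3*(15 + 6*(-15))) + 18601) = 1/((15 - 3*(15 - 90)) + 18601) = 1/((15 - 3*(-75)) + 18601) = 1/((15 + 225) + 18601) = 1/(240 + 18601) = 1/18841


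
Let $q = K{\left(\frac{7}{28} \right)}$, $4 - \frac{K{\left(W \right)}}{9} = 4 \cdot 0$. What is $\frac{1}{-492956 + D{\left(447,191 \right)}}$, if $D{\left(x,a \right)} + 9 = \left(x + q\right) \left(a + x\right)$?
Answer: $- \frac{1}{184811} \approx -5.4109 \cdot 10^{-6}$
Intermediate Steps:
$K{\left(W \right)} = 36$ ($K{\left(W \right)} = 36 - 9 \cdot 4 \cdot 0 = 36 - 0 = 36 + 0 = 36$)
$q = 36$
$D{\left(x,a \right)} = -9 + \left(36 + x\right) \left(a + x\right)$ ($D{\left(x,a \right)} = -9 + \left(x + 36\right) \left(a + x\right) = -9 + \left(36 + x\right) \left(a + x\right)$)
$\frac{1}{-492956 + D{\left(447,191 \right)}} = \frac{1}{-492956 + \left(-9 + 447^{2} + 36 \cdot 191 + 36 \cdot 447 + 191 \cdot 447\right)} = \frac{1}{-492956 + \left(-9 + 199809 + 6876 + 16092 + 85377\right)} = \frac{1}{-492956 + 308145} = \frac{1}{-184811} = - \frac{1}{184811}$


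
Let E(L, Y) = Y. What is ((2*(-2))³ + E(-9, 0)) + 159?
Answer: 95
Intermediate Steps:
((2*(-2))³ + E(-9, 0)) + 159 = ((2*(-2))³ + 0) + 159 = ((-4)³ + 0) + 159 = (-64 + 0) + 159 = -64 + 159 = 95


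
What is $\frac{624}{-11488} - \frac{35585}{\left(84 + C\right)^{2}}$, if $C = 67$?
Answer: $- \frac{26439269}{16371118} \approx -1.615$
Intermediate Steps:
$\frac{624}{-11488} - \frac{35585}{\left(84 + C\right)^{2}} = \frac{624}{-11488} - \frac{35585}{\left(84 + 67\right)^{2}} = 624 \left(- \frac{1}{11488}\right) - \frac{35585}{151^{2}} = - \frac{39}{718} - \frac{35585}{22801} = - \frac{26439269}{16371118}$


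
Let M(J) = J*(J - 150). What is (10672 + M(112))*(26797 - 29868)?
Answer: -19703536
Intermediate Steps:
M(J) = J*(-150 + J)
(10672 + M(112))*(26797 - 29868) = (10672 + 112*(-150 + 112))*(26797 - 29868) = (10672 + 112*(-38))*(-3071) = (10672 - 4256)*(-3071) = 6416*(-3071) = -19703536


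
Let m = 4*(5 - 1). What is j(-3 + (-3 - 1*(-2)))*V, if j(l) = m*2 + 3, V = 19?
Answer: 665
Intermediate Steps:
m = 16 (m = 4*4 = 16)
j(l) = 35 (j(l) = 16*2 + 3 = 32 + 3 = 35)
j(-3 + (-3 - 1*(-2)))*V = 35*19 = 665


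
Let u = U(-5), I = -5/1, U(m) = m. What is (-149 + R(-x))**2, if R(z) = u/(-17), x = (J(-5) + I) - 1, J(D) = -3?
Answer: 6390784/289 ≈ 22113.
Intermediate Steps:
I = -5 (I = -5*1 = -5)
u = -5
x = -9 (x = (-3 - 5) - 1 = -8 - 1 = -9)
R(z) = 5/17 (R(z) = -5/(-17) = -5*(-1/17) = 5/17)
(-149 + R(-x))**2 = (-149 + 5/17)**2 = (-2528/17)**2 = 6390784/289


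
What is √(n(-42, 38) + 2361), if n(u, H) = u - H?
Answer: √2281 ≈ 47.760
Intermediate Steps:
√(n(-42, 38) + 2361) = √((-42 - 1*38) + 2361) = √((-42 - 38) + 2361) = √(-80 + 2361) = √2281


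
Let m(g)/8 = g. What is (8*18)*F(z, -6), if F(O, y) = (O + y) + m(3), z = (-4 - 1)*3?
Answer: 432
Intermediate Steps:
m(g) = 8*g
z = -15 (z = -5*3 = -15)
F(O, y) = 24 + O + y (F(O, y) = (O + y) + 8*3 = (O + y) + 24 = 24 + O + y)
(8*18)*F(z, -6) = (8*18)*(24 - 15 - 6) = 144*3 = 432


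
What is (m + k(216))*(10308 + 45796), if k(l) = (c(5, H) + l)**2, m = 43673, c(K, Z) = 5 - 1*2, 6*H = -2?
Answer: 5141033936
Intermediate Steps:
H = -1/3 (H = (1/6)*(-2) = -1/3 ≈ -0.33333)
c(K, Z) = 3 (c(K, Z) = 5 - 2 = 3)
k(l) = (3 + l)**2
(m + k(216))*(10308 + 45796) = (43673 + (3 + 216)**2)*(10308 + 45796) = (43673 + 219**2)*56104 = (43673 + 47961)*56104 = 91634*56104 = 5141033936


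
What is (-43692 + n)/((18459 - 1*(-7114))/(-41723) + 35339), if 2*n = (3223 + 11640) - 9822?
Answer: -3435596989/2948847048 ≈ -1.1651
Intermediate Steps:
n = 5041/2 (n = ((3223 + 11640) - 9822)/2 = (14863 - 9822)/2 = (½)*5041 = 5041/2 ≈ 2520.5)
(-43692 + n)/((18459 - 1*(-7114))/(-41723) + 35339) = (-43692 + 5041/2)/((18459 - 1*(-7114))/(-41723) + 35339) = -82343/(2*((18459 + 7114)*(-1/41723) + 35339)) = -82343/(2*(25573*(-1/41723) + 35339)) = -82343/(2*(-25573/41723 + 35339)) = -82343/(2*1474423524/41723) = -82343/2*41723/1474423524 = -3435596989/2948847048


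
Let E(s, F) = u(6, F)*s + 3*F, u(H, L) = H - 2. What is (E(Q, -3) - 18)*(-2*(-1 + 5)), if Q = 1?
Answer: 184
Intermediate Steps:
u(H, L) = -2 + H
E(s, F) = 3*F + 4*s (E(s, F) = (-2 + 6)*s + 3*F = 4*s + 3*F = 3*F + 4*s)
(E(Q, -3) - 18)*(-2*(-1 + 5)) = ((3*(-3) + 4*1) - 18)*(-2*(-1 + 5)) = ((-9 + 4) - 18)*(-2*4) = (-5 - 18)*(-8) = -23*(-8) = 184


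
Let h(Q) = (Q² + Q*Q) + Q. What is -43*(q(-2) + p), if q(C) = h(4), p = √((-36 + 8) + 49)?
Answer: -1548 - 43*√21 ≈ -1745.1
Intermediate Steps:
h(Q) = Q + 2*Q² (h(Q) = (Q² + Q²) + Q = 2*Q² + Q = Q + 2*Q²)
p = √21 (p = √(-28 + 49) = √21 ≈ 4.5826)
q(C) = 36 (q(C) = 4*(1 + 2*4) = 4*(1 + 8) = 4*9 = 36)
-43*(q(-2) + p) = -43*(36 + √21) = -1548 - 43*√21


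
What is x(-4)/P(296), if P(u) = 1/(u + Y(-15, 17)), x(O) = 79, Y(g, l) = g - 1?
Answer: 22120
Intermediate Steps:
Y(g, l) = -1 + g
P(u) = 1/(-16 + u) (P(u) = 1/(u + (-1 - 15)) = 1/(u - 16) = 1/(-16 + u))
x(-4)/P(296) = 79/(1/(-16 + 296)) = 79/(1/280) = 79*280 = 22120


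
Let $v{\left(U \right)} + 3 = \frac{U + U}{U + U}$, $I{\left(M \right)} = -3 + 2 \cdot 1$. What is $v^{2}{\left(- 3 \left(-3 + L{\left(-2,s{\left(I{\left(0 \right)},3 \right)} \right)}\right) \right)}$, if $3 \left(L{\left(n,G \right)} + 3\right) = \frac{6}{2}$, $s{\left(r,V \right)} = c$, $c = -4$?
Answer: $4$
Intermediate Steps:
$I{\left(M \right)} = -1$ ($I{\left(M \right)} = -3 + 2 = -1$)
$s{\left(r,V \right)} = -4$
$L{\left(n,G \right)} = -2$ ($L{\left(n,G \right)} = -3 + \frac{6 \cdot \frac{1}{2}}{3} = -3 + \frac{1}{3} \cdot 3 = -3 + 1 = -2$)
$v{\left(U \right)} = -2$ ($v{\left(U \right)} = -3 + \frac{U + U}{U + U} = -3 + \frac{2 U}{2 U} = -3 + 2 U \frac{1}{2 U} = -3 + 1 = -2$)
$v^{2}{\left(- 3 \left(-3 + L{\left(-2,s{\left(I{\left(0 \right)},3 \right)} \right)}\right) \right)} = \left(-2\right)^{2} = 4$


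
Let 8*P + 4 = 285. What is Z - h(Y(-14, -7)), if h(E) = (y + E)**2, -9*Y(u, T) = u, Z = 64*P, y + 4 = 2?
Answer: 182072/81 ≈ 2247.8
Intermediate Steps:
P = 281/8 (P = -1/2 + (1/8)*285 = -1/2 + 285/8 = 281/8 ≈ 35.125)
y = -2 (y = -4 + 2 = -2)
Z = 2248 (Z = 64*(281/8) = 2248)
Y(u, T) = -u/9
h(E) = (-2 + E)**2
Z - h(Y(-14, -7)) = 2248 - (-2 - 1/9*(-14))**2 = 2248 - (-2 + 14/9)**2 = 2248 - (-4/9)**2 = 2248 - 1*16/81 = 2248 - 16/81 = 182072/81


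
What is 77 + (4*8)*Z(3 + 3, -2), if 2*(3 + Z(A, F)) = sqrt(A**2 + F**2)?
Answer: -19 + 32*sqrt(10) ≈ 82.193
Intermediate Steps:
Z(A, F) = -3 + sqrt(A**2 + F**2)/2
77 + (4*8)*Z(3 + 3, -2) = 77 + (4*8)*(-3 + sqrt((3 + 3)**2 + (-2)**2)/2) = 77 + 32*(-3 + sqrt(6**2 + 4)/2) = 77 + 32*(-3 + sqrt(36 + 4)/2) = 77 + 32*(-3 + sqrt(40)/2) = 77 + 32*(-3 + (2*sqrt(10))/2) = 77 + 32*(-3 + sqrt(10)) = 77 + (-96 + 32*sqrt(10)) = -19 + 32*sqrt(10)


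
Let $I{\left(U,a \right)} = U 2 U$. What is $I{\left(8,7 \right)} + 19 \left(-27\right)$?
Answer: $-385$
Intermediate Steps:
$I{\left(U,a \right)} = 2 U^{2}$ ($I{\left(U,a \right)} = 2 U U = 2 U^{2}$)
$I{\left(8,7 \right)} + 19 \left(-27\right) = 2 \cdot 8^{2} + 19 \left(-27\right) = 2 \cdot 64 - 513 = 128 - 513 = -385$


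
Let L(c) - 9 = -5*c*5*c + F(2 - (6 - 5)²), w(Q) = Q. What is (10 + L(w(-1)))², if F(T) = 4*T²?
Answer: 4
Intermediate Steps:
L(c) = 13 - 25*c² (L(c) = 9 + (-5*c*5*c + 4*(2 - (6 - 5)²)²) = 9 + (-5*5*c*c + 4*(2 - 1*1²)²) = 9 + (-25*c² + 4*(2 - 1*1)²) = 9 + (-25*c² + 4*(2 - 1)²) = 9 + (-25*c² + 4*1²) = 9 + (-25*c² + 4*1) = 9 + (-25*c² + 4) = 9 + (4 - 25*c²) = 13 - 25*c²)
(10 + L(w(-1)))² = (10 + (13 - 25*(-1)²))² = (10 + (13 - 25*1))² = (10 + (13 - 25))² = (10 - 12)² = (-2)² = 4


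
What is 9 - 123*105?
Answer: -12906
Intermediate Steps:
9 - 123*105 = 9 - 12915 = -12906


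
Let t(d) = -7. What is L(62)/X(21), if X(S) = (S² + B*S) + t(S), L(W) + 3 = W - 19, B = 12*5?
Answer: 20/847 ≈ 0.023613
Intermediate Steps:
B = 60
L(W) = -22 + W (L(W) = -3 + (W - 19) = -3 + (-19 + W) = -22 + W)
X(S) = -7 + S² + 60*S (X(S) = (S² + 60*S) - 7 = -7 + S² + 60*S)
L(62)/X(21) = (-22 + 62)/(-7 + 21² + 60*21) = 40/(-7 + 441 + 1260) = 40/1694 = 40*(1/1694) = 20/847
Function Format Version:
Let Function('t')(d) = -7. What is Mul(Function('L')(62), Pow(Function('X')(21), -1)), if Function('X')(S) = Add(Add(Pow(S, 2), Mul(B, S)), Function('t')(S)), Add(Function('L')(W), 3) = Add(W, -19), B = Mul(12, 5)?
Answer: Rational(20, 847) ≈ 0.023613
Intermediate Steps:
B = 60
Function('L')(W) = Add(-22, W) (Function('L')(W) = Add(-3, Add(W, -19)) = Add(-3, Add(-19, W)) = Add(-22, W))
Function('X')(S) = Add(-7, Pow(S, 2), Mul(60, S)) (Function('X')(S) = Add(Add(Pow(S, 2), Mul(60, S)), -7) = Add(-7, Pow(S, 2), Mul(60, S)))
Mul(Function('L')(62), Pow(Function('X')(21), -1)) = Mul(Add(-22, 62), Pow(Add(-7, Pow(21, 2), Mul(60, 21)), -1)) = Mul(40, Pow(Add(-7, 441, 1260), -1)) = Mul(40, Pow(1694, -1)) = Mul(40, Rational(1, 1694)) = Rational(20, 847)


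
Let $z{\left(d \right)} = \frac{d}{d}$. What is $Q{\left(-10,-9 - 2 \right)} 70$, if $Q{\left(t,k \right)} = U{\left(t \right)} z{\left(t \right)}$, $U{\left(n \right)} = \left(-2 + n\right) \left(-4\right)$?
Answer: $3360$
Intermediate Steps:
$z{\left(d \right)} = 1$
$U{\left(n \right)} = 8 - 4 n$
$Q{\left(t,k \right)} = 8 - 4 t$ ($Q{\left(t,k \right)} = \left(8 - 4 t\right) 1 = 8 - 4 t$)
$Q{\left(-10,-9 - 2 \right)} 70 = \left(8 - -40\right) 70 = \left(8 + 40\right) 70 = 48 \cdot 70 = 3360$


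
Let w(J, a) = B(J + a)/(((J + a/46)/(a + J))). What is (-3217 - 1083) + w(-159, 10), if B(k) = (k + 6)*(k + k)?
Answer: 5924299/166 ≈ 35689.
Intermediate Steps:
B(k) = 2*k*(6 + k) (B(k) = (6 + k)*(2*k) = 2*k*(6 + k))
w(J, a) = 2*(J + a)**2*(6 + J + a)/(J + a/46) (w(J, a) = (2*(J + a)*(6 + (J + a)))/(((J + a/46)/(a + J))) = (2*(J + a)*(6 + J + a))/(((J + a*(1/46))/(J + a))) = (2*(J + a)*(6 + J + a))/(((J + a/46)/(J + a))) = (2*(J + a)*(6 + J + a))*((J + a)/(J + a/46)) = 2*(J + a)**2*(6 + J + a)/(J + a/46))
(-3217 - 1083) + w(-159, 10) = (-3217 - 1083) + 92*(-159 + 10)**2*(6 - 159 + 10)/(10 + 46*(-159)) = -4300 + 92*(-149)**2*(-143)/(10 - 7314) = -4300 + 92*22201*(-143)/(-7304) = -4300 + 92*22201*(-1/7304)*(-143) = -4300 + 6638099/166 = 5924299/166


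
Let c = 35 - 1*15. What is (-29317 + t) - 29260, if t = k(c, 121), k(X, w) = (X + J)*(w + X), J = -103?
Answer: -70280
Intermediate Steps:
c = 20 (c = 35 - 15 = 20)
k(X, w) = (-103 + X)*(X + w) (k(X, w) = (X - 103)*(w + X) = (-103 + X)*(X + w))
t = -11703 (t = 20² - 103*20 - 103*121 + 20*121 = 400 - 2060 - 12463 + 2420 = -11703)
(-29317 + t) - 29260 = (-29317 - 11703) - 29260 = -41020 - 29260 = -70280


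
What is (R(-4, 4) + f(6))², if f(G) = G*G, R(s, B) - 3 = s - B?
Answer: 961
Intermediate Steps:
R(s, B) = 3 + s - B (R(s, B) = 3 + (s - B) = 3 + s - B)
f(G) = G²
(R(-4, 4) + f(6))² = ((3 - 4 - 1*4) + 6²)² = ((3 - 4 - 4) + 36)² = (-5 + 36)² = 31² = 961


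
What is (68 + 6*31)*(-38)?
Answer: -9652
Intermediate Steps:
(68 + 6*31)*(-38) = (68 + 186)*(-38) = 254*(-38) = -9652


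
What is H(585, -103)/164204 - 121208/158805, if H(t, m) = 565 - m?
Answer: -4949189173/6519104055 ≈ -0.75918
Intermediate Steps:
H(585, -103)/164204 - 121208/158805 = (565 - 1*(-103))/164204 - 121208/158805 = (565 + 103)*(1/164204) - 121208*1/158805 = 668*(1/164204) - 121208/158805 = 167/41051 - 121208/158805 = -4949189173/6519104055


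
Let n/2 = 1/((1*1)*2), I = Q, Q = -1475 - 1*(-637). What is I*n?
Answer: -838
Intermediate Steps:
Q = -838 (Q = -1475 + 637 = -838)
I = -838
n = 1 (n = 2/(((1*1)*2)) = 2/((1*2)) = 2/2 = 2*(½) = 1)
I*n = -838*1 = -838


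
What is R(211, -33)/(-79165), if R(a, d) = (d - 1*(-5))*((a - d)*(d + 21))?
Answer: -81984/79165 ≈ -1.0356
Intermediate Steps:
R(a, d) = (5 + d)*(21 + d)*(a - d) (R(a, d) = (d + 5)*((a - d)*(21 + d)) = (5 + d)*((21 + d)*(a - d)) = (5 + d)*(21 + d)*(a - d))
R(211, -33)/(-79165) = (-1*(-33)³ - 105*(-33) - 26*(-33)² + 105*211 + 211*(-33)² + 26*211*(-33))/(-79165) = (-1*(-35937) + 3465 - 26*1089 + 22155 + 211*1089 - 181038)*(-1/79165) = (35937 + 3465 - 28314 + 22155 + 229779 - 181038)*(-1/79165) = 81984*(-1/79165) = -81984/79165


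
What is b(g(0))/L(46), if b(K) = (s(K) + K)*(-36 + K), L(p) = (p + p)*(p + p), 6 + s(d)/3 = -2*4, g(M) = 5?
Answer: 1147/8464 ≈ 0.13552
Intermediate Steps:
s(d) = -42 (s(d) = -18 + 3*(-2*4) = -18 + 3*(-8) = -18 - 24 = -42)
L(p) = 4*p**2 (L(p) = (2*p)*(2*p) = 4*p**2)
b(K) = (-42 + K)*(-36 + K)
b(g(0))/L(46) = (1512 + 5**2 - 78*5)/((4*46**2)) = (1512 + 25 - 390)/((4*2116)) = 1147/8464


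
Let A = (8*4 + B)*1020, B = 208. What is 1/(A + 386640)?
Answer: 1/631440 ≈ 1.5837e-6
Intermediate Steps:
A = 244800 (A = (8*4 + 208)*1020 = (32 + 208)*1020 = 240*1020 = 244800)
1/(A + 386640) = 1/(244800 + 386640) = 1/631440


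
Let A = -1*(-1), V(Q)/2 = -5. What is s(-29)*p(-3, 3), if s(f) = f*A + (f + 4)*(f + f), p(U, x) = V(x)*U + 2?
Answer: 45472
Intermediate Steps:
V(Q) = -10 (V(Q) = 2*(-5) = -10)
A = 1
p(U, x) = 2 - 10*U (p(U, x) = -10*U + 2 = 2 - 10*U)
s(f) = f + 2*f*(4 + f) (s(f) = f*1 + (f + 4)*(f + f) = f + (4 + f)*(2*f) = f + 2*f*(4 + f))
s(-29)*p(-3, 3) = (-29*(9 + 2*(-29)))*(2 - 10*(-3)) = (-29*(9 - 58))*(2 + 30) = -29*(-49)*32 = 1421*32 = 45472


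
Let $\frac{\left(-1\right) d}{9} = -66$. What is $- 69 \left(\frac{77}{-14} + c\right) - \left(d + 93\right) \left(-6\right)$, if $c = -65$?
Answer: $\frac{17973}{2} \approx 8986.5$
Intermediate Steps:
$d = 594$ ($d = \left(-9\right) \left(-66\right) = 594$)
$- 69 \left(\frac{77}{-14} + c\right) - \left(d + 93\right) \left(-6\right) = - 69 \left(\frac{77}{-14} - 65\right) - \left(594 + 93\right) \left(-6\right) = - 69 \left(77 \left(- \frac{1}{14}\right) - 65\right) - 687 \left(-6\right) = - 69 \left(- \frac{11}{2} - 65\right) - -4122 = \left(-69\right) \left(- \frac{141}{2}\right) + 4122 = \frac{9729}{2} + 4122 = \frac{17973}{2}$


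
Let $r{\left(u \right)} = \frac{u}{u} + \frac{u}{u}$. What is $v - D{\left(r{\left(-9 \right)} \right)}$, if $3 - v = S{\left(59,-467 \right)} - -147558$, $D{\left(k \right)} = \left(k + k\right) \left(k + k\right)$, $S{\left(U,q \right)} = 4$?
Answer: $-147575$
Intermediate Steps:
$r{\left(u \right)} = 2$ ($r{\left(u \right)} = 1 + 1 = 2$)
$D{\left(k \right)} = 4 k^{2}$ ($D{\left(k \right)} = 2 k 2 k = 4 k^{2}$)
$v = -147559$ ($v = 3 - \left(4 - -147558\right) = 3 - \left(4 + 147558\right) = 3 - 147562 = -147559$)
$v - D{\left(r{\left(-9 \right)} \right)} = -147559 - 4 \cdot 2^{2} = -147559 - 4 \cdot 4 = -147559 - 16 = -147575$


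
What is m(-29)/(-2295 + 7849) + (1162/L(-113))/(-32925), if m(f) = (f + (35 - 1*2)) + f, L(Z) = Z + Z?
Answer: -89786251/20663795850 ≈ -0.0043451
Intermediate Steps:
L(Z) = 2*Z
m(f) = 33 + 2*f (m(f) = (f + (35 - 2)) + f = (f + 33) + f = (33 + f) + f = 33 + 2*f)
m(-29)/(-2295 + 7849) + (1162/L(-113))/(-32925) = (33 + 2*(-29))/(-2295 + 7849) + (1162/((2*(-113))))/(-32925) = (33 - 58)/5554 + (1162/(-226))*(-1/32925) = -25*1/5554 + (1162*(-1/226))*(-1/32925) = -25/5554 - 581/113*(-1/32925) = -25/5554 + 581/3720525 = -89786251/20663795850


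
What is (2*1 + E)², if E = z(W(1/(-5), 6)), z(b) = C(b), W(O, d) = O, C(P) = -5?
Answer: 9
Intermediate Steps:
z(b) = -5
E = -5
(2*1 + E)² = (2*1 - 5)² = (2 - 5)² = (-3)² = 9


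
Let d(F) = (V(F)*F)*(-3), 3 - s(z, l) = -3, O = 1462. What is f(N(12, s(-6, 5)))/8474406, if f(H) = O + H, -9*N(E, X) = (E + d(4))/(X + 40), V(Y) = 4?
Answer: 16814/97455669 ≈ 0.00017253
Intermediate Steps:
s(z, l) = 6 (s(z, l) = 3 - 1*(-3) = 3 + 3 = 6)
d(F) = -12*F (d(F) = (4*F)*(-3) = -12*F)
N(E, X) = -(-48 + E)/(9*(40 + X)) (N(E, X) = -(E - 12*4)/(9*(X + 40)) = -(E - 48)/(9*(40 + X)) = -(-48 + E)/(9*(40 + X)))
f(H) = 1462 + H
f(N(12, s(-6, 5)))/8474406 = (1462 + (48 - 1*12)/(9*(40 + 6)))/8474406 = (1462 + (⅑)*(48 - 12)/46)*(1/8474406) = (1462 + (⅑)*(1/46)*36)*(1/8474406) = (1462 + 2/23)*(1/8474406) = (33628/23)*(1/8474406) = 16814/97455669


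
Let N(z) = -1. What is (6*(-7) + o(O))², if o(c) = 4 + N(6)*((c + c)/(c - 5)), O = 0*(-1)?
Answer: 1444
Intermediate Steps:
O = 0
o(c) = 4 - 2*c/(-5 + c) (o(c) = 4 - (c + c)/(c - 5) = 4 - 2*c/(-5 + c))
(6*(-7) + o(O))² = (6*(-7) + 2*(-10 + 0)/(-5 + 0))² = (-42 + 2*(-10)/(-5))² = (-42 + 2*(-⅕)*(-10))² = (-42 + 4)² = (-38)² = 1444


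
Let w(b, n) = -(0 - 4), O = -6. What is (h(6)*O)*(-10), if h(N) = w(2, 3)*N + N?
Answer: 1800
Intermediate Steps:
w(b, n) = 4 (w(b, n) = -1*(-4) = 4)
h(N) = 5*N (h(N) = 4*N + N = 5*N)
(h(6)*O)*(-10) = ((5*6)*(-6))*(-10) = (30*(-6))*(-10) = -180*(-10) = 1800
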